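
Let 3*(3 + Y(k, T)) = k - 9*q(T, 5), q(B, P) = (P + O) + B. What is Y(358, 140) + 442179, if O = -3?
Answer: 1325608/3 ≈ 4.4187e+5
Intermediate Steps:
q(B, P) = -3 + B + P (q(B, P) = (P - 3) + B = (-3 + P) + B = -3 + B + P)
Y(k, T) = -9 - 3*T + k/3 (Y(k, T) = -3 + (k - 9*(-3 + T + 5))/3 = -3 + (k - 9*(2 + T))/3 = -3 + (k + (-18 - 9*T))/3 = -3 + (-18 + k - 9*T)/3 = -3 + (-6 - 3*T + k/3) = -9 - 3*T + k/3)
Y(358, 140) + 442179 = (-9 - 3*140 + (⅓)*358) + 442179 = (-9 - 420 + 358/3) + 442179 = -929/3 + 442179 = 1325608/3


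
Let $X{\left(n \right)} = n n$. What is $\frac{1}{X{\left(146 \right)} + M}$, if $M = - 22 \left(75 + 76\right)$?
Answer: $\frac{1}{17994} \approx 5.5574 \cdot 10^{-5}$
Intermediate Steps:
$X{\left(n \right)} = n^{2}$
$M = -3322$ ($M = \left(-22\right) 151 = -3322$)
$\frac{1}{X{\left(146 \right)} + M} = \frac{1}{146^{2} - 3322} = \frac{1}{21316 - 3322} = \frac{1}{17994}$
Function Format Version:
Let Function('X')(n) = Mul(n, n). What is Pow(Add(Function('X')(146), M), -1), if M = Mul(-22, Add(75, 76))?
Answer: Rational(1, 17994) ≈ 5.5574e-5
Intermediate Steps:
Function('X')(n) = Pow(n, 2)
M = -3322 (M = Mul(-22, 151) = -3322)
Pow(Add(Function('X')(146), M), -1) = Pow(Add(Pow(146, 2), -3322), -1) = Pow(Add(21316, -3322), -1) = Pow(17994, -1) = Rational(1, 17994)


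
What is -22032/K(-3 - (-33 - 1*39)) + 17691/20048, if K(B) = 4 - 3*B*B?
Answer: 694307325/286265392 ≈ 2.4254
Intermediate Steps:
K(B) = 4 - 3*B**2
-22032/K(-3 - (-33 - 1*39)) + 17691/20048 = -22032/(4 - 3*(-3 - (-33 - 1*39))**2) + 17691/20048 = -22032/(4 - 3*(-3 - (-33 - 39))**2) + 17691*(1/20048) = -22032/(4 - 3*(-3 - 1*(-72))**2) + 17691/20048 = -22032/(4 - 3*(-3 + 72)**2) + 17691/20048 = -22032/(4 - 3*69**2) + 17691/20048 = -22032/(4 - 3*4761) + 17691/20048 = -22032/(4 - 14283) + 17691/20048 = -22032/(-14279) + 17691/20048 = -22032*(-1/14279) + 17691/20048 = 22032/14279 + 17691/20048 = 694307325/286265392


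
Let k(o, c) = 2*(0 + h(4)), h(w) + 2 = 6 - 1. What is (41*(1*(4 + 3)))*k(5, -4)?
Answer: 1722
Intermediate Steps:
h(w) = 3 (h(w) = -2 + (6 - 1) = -2 + 5 = 3)
k(o, c) = 6 (k(o, c) = 2*(0 + 3) = 2*3 = 6)
(41*(1*(4 + 3)))*k(5, -4) = (41*(1*(4 + 3)))*6 = (41*(1*7))*6 = (41*7)*6 = 287*6 = 1722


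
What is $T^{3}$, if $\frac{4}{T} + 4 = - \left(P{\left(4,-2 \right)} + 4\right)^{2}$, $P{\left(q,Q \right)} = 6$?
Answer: $- \frac{1}{17576} \approx -5.6896 \cdot 10^{-5}$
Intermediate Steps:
$T = - \frac{1}{26}$ ($T = \frac{4}{-4 - \left(6 + 4\right)^{2}} = \frac{4}{-4 - 10^{2}} = \frac{4}{-4 - 100} = \frac{4}{-104} = 4 \left(- \frac{1}{104}\right) = - \frac{1}{26} \approx -0.038462$)
$T^{3} = \left(- \frac{1}{26}\right)^{3} = - \frac{1}{17576}$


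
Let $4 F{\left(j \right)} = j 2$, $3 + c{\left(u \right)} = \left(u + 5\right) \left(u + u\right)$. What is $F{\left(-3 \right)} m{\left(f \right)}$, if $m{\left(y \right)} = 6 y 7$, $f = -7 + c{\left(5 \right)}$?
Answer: $-5670$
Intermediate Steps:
$c{\left(u \right)} = -3 + 2 u \left(5 + u\right)$ ($c{\left(u \right)} = -3 + \left(u + 5\right) \left(u + u\right) = -3 + \left(5 + u\right) 2 u = -3 + 2 u \left(5 + u\right)$)
$f = 90$ ($f = -7 + \left(-3 + 2 \cdot 5^{2} + 10 \cdot 5\right) = -7 + \left(-3 + 2 \cdot 25 + 50\right) = -7 + \left(-3 + 50 + 50\right) = -7 + 97 = 90$)
$F{\left(j \right)} = \frac{j}{2}$ ($F{\left(j \right)} = \frac{j 2}{4} = \frac{2 j}{4} = \frac{j}{2}$)
$m{\left(y \right)} = 42 y$
$F{\left(-3 \right)} m{\left(f \right)} = \frac{1}{2} \left(-3\right) 42 \cdot 90 = \left(- \frac{3}{2}\right) 3780 = -5670$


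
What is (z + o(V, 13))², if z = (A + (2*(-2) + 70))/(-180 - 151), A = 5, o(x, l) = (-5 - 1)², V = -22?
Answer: 140304025/109561 ≈ 1280.6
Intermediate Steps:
o(x, l) = 36 (o(x, l) = (-6)² = 36)
z = -71/331 (z = (5 + (2*(-2) + 70))/(-180 - 151) = (5 + (-4 + 70))/(-331) = (5 + 66)*(-1/331) = 71*(-1/331) = -71/331 ≈ -0.21450)
(z + o(V, 13))² = (-71/331 + 36)² = (11845/331)² = 140304025/109561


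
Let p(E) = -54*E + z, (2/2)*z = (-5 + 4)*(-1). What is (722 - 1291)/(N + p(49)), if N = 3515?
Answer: -569/870 ≈ -0.65402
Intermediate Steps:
z = 1 (z = (-5 + 4)*(-1) = -1*(-1) = 1)
p(E) = 1 - 54*E (p(E) = -54*E + 1 = 1 - 54*E)
(722 - 1291)/(N + p(49)) = (722 - 1291)/(3515 + (1 - 54*49)) = -569/(3515 + (1 - 2646)) = -569/(3515 - 2645) = -569/870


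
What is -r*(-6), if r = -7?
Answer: -42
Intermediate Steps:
-r*(-6) = -1*(-7)*(-6) = 7*(-6) = -42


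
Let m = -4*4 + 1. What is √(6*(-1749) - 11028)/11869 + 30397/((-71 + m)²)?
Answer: 30397/7396 + I*√21522/11869 ≈ 4.1099 + 0.01236*I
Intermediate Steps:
m = -15 (m = -16 + 1 = -15)
√(6*(-1749) - 11028)/11869 + 30397/((-71 + m)²) = √(6*(-1749) - 11028)/11869 + 30397/((-71 - 15)²) = √(-10494 - 11028)*(1/11869) + 30397/((-86)²) = √(-21522)*(1/11869) + 30397/7396 = (I*√21522)*(1/11869) + 30397*(1/7396) = I*√21522/11869 + 30397/7396 = 30397/7396 + I*√21522/11869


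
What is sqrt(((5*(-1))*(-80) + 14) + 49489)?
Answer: sqrt(49903) ≈ 223.39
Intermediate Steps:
sqrt(((5*(-1))*(-80) + 14) + 49489) = sqrt((-5*(-80) + 14) + 49489) = sqrt((400 + 14) + 49489) = sqrt(414 + 49489) = sqrt(49903)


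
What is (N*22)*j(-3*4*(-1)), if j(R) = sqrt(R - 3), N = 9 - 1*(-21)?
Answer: 1980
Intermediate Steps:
N = 30 (N = 9 + 21 = 30)
j(R) = sqrt(-3 + R)
(N*22)*j(-3*4*(-1)) = (30*22)*sqrt(-3 - 3*4*(-1)) = 660*sqrt(-3 - 12*(-1)) = 660*sqrt(-3 + 12) = 660*sqrt(9) = 660*3 = 1980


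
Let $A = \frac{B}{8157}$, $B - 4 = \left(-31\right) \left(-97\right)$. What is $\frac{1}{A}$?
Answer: $\frac{8157}{3011} \approx 2.7091$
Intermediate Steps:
$B = 3011$ ($B = 4 - -3007 = 4 + 3007 = 3011$)
$A = \frac{3011}{8157} \approx 0.36913$
$\frac{1}{A} = \frac{1}{\frac{3011}{8157}} = \frac{8157}{3011}$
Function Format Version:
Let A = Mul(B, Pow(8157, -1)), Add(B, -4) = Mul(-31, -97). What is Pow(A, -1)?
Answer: Rational(8157, 3011) ≈ 2.7091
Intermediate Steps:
B = 3011 (B = Add(4, Mul(-31, -97)) = Add(4, 3007) = 3011)
A = Rational(3011, 8157) (A = Mul(3011, Pow(8157, -1)) = Mul(3011, Rational(1, 8157)) = Rational(3011, 8157) ≈ 0.36913)
Pow(A, -1) = Pow(Rational(3011, 8157), -1) = Rational(8157, 3011)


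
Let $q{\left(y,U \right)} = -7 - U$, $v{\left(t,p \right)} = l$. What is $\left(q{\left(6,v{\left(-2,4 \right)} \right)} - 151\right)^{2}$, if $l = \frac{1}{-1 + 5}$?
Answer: $\frac{400689}{16} \approx 25043.0$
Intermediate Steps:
$l = \frac{1}{4} \approx 0.25$
$v{\left(t,p \right)} = \frac{1}{4}$
$\left(q{\left(6,v{\left(-2,4 \right)} \right)} - 151\right)^{2} = \left(\left(-7 - \frac{1}{4}\right) - 151\right)^{2} = \left(- \frac{29}{4} - 151\right)^{2} = \left(- \frac{633}{4}\right)^{2} = \frac{400689}{16}$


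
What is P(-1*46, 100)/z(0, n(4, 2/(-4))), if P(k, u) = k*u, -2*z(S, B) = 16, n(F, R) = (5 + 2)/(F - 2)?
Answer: 575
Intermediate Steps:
n(F, R) = 7/(-2 + F)
z(S, B) = -8 (z(S, B) = -½*16 = -8)
P(-1*46, 100)/z(0, n(4, 2/(-4))) = (-1*46*100)/(-8) = -46*100*(-⅛) = -4600*(-⅛) = 575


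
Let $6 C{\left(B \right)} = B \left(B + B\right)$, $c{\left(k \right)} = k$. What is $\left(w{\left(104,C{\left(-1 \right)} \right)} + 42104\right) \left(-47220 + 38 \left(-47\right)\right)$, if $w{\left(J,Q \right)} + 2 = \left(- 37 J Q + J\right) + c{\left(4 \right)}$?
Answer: $- \frac{6017054692}{3} \approx -2.0057 \cdot 10^{9}$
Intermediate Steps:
$C{\left(B \right)} = \frac{B^{2}}{3}$ ($C{\left(B \right)} = \frac{B \left(B + B\right)}{6} = \frac{B 2 B}{6} = \frac{2 B^{2}}{6} = \frac{B^{2}}{3}$)
$w{\left(J,Q \right)} = 2 + J - 37 J Q$ ($w{\left(J,Q \right)} = -2 + \left(\left(- 37 J Q + J\right) + 4\right) = -2 - \left(-4 - J + 37 J Q\right) = -2 + \left(4 + J - 37 J Q\right) = 2 + J - 37 J Q$)
$\left(w{\left(104,C{\left(-1 \right)} \right)} + 42104\right) \left(-47220 + 38 \left(-47\right)\right) = \left(\left(2 + 104 - 3848 \frac{\left(-1\right)^{2}}{3}\right) + 42104\right) \left(-47220 + 38 \left(-47\right)\right) = \left(\left(2 + 104 - 3848 \cdot \frac{1}{3} \cdot 1\right) + 42104\right) \left(-47220 - 1786\right) = \left(\left(2 + 104 - 3848 \cdot \frac{1}{3}\right) + 42104\right) \left(-49006\right) = \left(\left(2 + 104 - \frac{3848}{3}\right) + 42104\right) \left(-49006\right) = \left(- \frac{3530}{3} + 42104\right) \left(-49006\right) = \frac{122782}{3} \left(-49006\right) = - \frac{6017054692}{3}$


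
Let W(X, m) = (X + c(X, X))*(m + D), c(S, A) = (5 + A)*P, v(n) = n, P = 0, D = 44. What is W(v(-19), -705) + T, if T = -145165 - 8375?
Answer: -140981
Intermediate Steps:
c(S, A) = 0 (c(S, A) = (5 + A)*0 = 0)
T = -153540
W(X, m) = X*(44 + m) (W(X, m) = (X + 0)*(m + 44) = X*(44 + m))
W(v(-19), -705) + T = -19*(44 - 705) - 153540 = -19*(-661) - 153540 = 12559 - 153540 = -140981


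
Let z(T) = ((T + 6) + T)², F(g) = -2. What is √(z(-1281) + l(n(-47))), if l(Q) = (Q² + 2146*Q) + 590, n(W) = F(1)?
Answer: √6529438 ≈ 2555.3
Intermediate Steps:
n(W) = -2
z(T) = (6 + 2*T)² (z(T) = ((6 + T) + T)² = (6 + 2*T)²)
l(Q) = 590 + Q² + 2146*Q
√(z(-1281) + l(n(-47))) = √(4*(3 - 1281)² + (590 + (-2)² + 2146*(-2))) = √(4*(-1278)² + (590 + 4 - 4292)) = √(4*1633284 - 3698) = √(6533136 - 3698) = √6529438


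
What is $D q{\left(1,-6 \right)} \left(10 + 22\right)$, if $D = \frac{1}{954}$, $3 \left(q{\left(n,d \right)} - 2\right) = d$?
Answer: $0$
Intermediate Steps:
$q{\left(n,d \right)} = 2 + \frac{d}{3}$
$D = \frac{1}{954} \approx 0.0010482$
$D q{\left(1,-6 \right)} \left(10 + 22\right) = \frac{\left(2 + \frac{1}{3} \left(-6\right)\right) \left(10 + 22\right)}{954} = \frac{\left(2 - 2\right) 32}{954} = \frac{0 \cdot 32}{954} = \frac{1}{954} \cdot 0 = 0$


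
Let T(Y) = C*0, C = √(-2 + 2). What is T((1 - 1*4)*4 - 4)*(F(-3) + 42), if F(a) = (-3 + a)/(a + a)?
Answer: 0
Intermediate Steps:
C = 0 (C = √0 = 0)
F(a) = (-3 + a)/(2*a) (F(a) = (-3 + a)/((2*a)) = (-3 + a)*(1/(2*a)) = (-3 + a)/(2*a))
T(Y) = 0 (T(Y) = 0*0 = 0)
T((1 - 1*4)*4 - 4)*(F(-3) + 42) = 0*((½)*(-3 - 3)/(-3) + 42) = 0*((½)*(-⅓)*(-6) + 42) = 0*(1 + 42) = 0*43 = 0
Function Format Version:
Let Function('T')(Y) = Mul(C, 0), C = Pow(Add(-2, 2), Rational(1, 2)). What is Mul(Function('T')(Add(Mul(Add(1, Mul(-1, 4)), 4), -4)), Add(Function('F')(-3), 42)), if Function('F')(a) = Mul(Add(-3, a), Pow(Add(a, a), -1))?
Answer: 0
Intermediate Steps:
C = 0 (C = Pow(0, Rational(1, 2)) = 0)
Function('F')(a) = Mul(Rational(1, 2), Pow(a, -1), Add(-3, a)) (Function('F')(a) = Mul(Add(-3, a), Pow(Mul(2, a), -1)) = Mul(Add(-3, a), Mul(Rational(1, 2), Pow(a, -1))) = Mul(Rational(1, 2), Pow(a, -1), Add(-3, a)))
Function('T')(Y) = 0 (Function('T')(Y) = Mul(0, 0) = 0)
Mul(Function('T')(Add(Mul(Add(1, Mul(-1, 4)), 4), -4)), Add(Function('F')(-3), 42)) = Mul(0, Add(Mul(Rational(1, 2), Pow(-3, -1), Add(-3, -3)), 42)) = Mul(0, Add(Mul(Rational(1, 2), Rational(-1, 3), -6), 42)) = Mul(0, Add(1, 42)) = Mul(0, 43) = 0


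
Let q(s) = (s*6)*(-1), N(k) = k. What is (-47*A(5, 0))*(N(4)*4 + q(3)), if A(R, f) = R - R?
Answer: 0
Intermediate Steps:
A(R, f) = 0
q(s) = -6*s (q(s) = (6*s)*(-1) = -6*s)
(-47*A(5, 0))*(N(4)*4 + q(3)) = (-47*0)*(4*4 - 6*3) = 0*(16 - 18) = 0*(-2) = 0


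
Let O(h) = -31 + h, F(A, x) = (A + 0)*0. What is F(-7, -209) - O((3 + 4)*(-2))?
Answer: 45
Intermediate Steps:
F(A, x) = 0 (F(A, x) = A*0 = 0)
F(-7, -209) - O((3 + 4)*(-2)) = 0 - (-31 + (3 + 4)*(-2)) = 0 - (-31 + 7*(-2)) = 0 - (-31 - 14) = 0 - 1*(-45) = 0 + 45 = 45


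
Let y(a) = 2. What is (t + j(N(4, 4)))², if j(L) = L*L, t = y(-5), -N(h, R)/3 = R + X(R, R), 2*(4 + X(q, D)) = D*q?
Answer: 334084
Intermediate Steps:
X(q, D) = -4 + D*q/2 (X(q, D) = -4 + (D*q)/2 = -4 + D*q/2)
N(h, R) = 12 - 3*R - 3*R²/2 (N(h, R) = -3*(R + (-4 + R*R/2)) = -3*(R + (-4 + R²/2)) = -3*(-4 + R + R²/2) = 12 - 3*R - 3*R²/2)
t = 2
j(L) = L²
(t + j(N(4, 4)))² = (2 + (12 - 3*4 - 3/2*4²)²)² = (2 + (12 - 12 - 3/2*16)²)² = (2 + (12 - 12 - 24)²)² = (2 + (-24)²)² = (2 + 576)² = 578² = 334084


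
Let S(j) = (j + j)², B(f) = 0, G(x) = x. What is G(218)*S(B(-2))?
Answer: 0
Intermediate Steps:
S(j) = 4*j² (S(j) = (2*j)² = 4*j²)
G(218)*S(B(-2)) = 218*(4*0²) = 218*(4*0) = 218*0 = 0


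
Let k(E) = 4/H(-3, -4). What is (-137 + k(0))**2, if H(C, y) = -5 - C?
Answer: 19321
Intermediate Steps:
k(E) = -2 (k(E) = 4/(-5 - 1*(-3)) = 4/(-5 + 3) = 4/(-2) = 4*(-1/2) = -2)
(-137 + k(0))**2 = (-137 - 2)**2 = (-139)**2 = 19321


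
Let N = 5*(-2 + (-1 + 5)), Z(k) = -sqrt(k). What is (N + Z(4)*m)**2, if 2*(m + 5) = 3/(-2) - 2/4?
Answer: 484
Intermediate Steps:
m = -6 (m = -5 + (3/(-2) - 2/4)/2 = -5 + (3*(-1/2) - 2*1/4)/2 = -5 + (-3/2 - 1/2)/2 = -5 + (1/2)*(-2) = -5 - 1 = -6)
N = 10 (N = 5*(-2 + 4) = 5*2 = 10)
(N + Z(4)*m)**2 = (10 - sqrt(4)*(-6))**2 = (10 - 1*2*(-6))**2 = (10 - 2*(-6))**2 = (10 + 12)**2 = 22**2 = 484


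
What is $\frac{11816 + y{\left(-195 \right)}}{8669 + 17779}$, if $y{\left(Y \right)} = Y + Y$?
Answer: $\frac{197}{456} \approx 0.43202$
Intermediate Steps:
$y{\left(Y \right)} = 2 Y$
$\frac{11816 + y{\left(-195 \right)}}{8669 + 17779} = \frac{11816 + 2 \left(-195\right)}{8669 + 17779} = \frac{11816 - 390}{26448} = 11426 \cdot \frac{1}{26448} = \frac{197}{456}$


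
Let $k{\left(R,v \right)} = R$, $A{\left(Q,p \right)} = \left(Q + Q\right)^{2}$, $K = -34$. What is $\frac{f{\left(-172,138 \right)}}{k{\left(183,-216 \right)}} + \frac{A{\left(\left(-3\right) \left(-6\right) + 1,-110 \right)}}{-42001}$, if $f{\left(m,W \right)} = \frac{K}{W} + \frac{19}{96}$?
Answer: $- \frac{587962523}{16971092064} \approx -0.034645$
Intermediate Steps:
$A{\left(Q,p \right)} = 4 Q^{2}$ ($A{\left(Q,p \right)} = \left(2 Q\right)^{2} = 4 Q^{2}$)
$f{\left(m,W \right)} = \frac{19}{96} - \frac{34}{W}$ ($f{\left(m,W \right)} = - \frac{34}{W} + \frac{19}{96} = \frac{19}{96} - \frac{34}{W}$)
$\frac{f{\left(-172,138 \right)}}{k{\left(183,-216 \right)}} + \frac{A{\left(\left(-3\right) \left(-6\right) + 1,-110 \right)}}{-42001} = \frac{\frac{19}{96} - \frac{34}{138}}{183} + \frac{4 \left(\left(-3\right) \left(-6\right) + 1\right)^{2}}{-42001} = \left(\frac{19}{96} - \frac{17}{69}\right) \frac{1}{183} + 4 \left(18 + 1\right)^{2} \left(- \frac{1}{42001}\right) = \left(\frac{19}{96} - \frac{17}{69}\right) \frac{1}{183} + 4 \cdot 19^{2} \left(- \frac{1}{42001}\right) = \left(- \frac{107}{2208}\right) \frac{1}{183} + 4 \cdot 361 \left(- \frac{1}{42001}\right) = - \frac{107}{404064} + 1444 \left(- \frac{1}{42001}\right) = - \frac{107}{404064} - \frac{1444}{42001} = - \frac{587962523}{16971092064}$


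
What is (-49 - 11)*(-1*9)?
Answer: 540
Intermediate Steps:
(-49 - 11)*(-1*9) = -60*(-9) = 540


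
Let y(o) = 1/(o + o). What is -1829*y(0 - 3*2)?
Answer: 1829/12 ≈ 152.42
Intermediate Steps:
y(o) = 1/(2*o)
-1829*y(0 - 3*2) = -1829/(2*(0 - 3*2)) = -1829/(2*(0 - 6)) = -1829/(2*(-6)) = -1829*(-1)/(2*6) = -1829*(-1/12) = 1829/12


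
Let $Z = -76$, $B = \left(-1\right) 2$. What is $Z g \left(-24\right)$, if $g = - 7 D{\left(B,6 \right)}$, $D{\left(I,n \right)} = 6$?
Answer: $-76608$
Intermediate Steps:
$B = -2$
$g = -42$ ($g = \left(-7\right) 6 = -42$)
$Z g \left(-24\right) = \left(-76\right) \left(-42\right) \left(-24\right) = 3192 \left(-24\right) = -76608$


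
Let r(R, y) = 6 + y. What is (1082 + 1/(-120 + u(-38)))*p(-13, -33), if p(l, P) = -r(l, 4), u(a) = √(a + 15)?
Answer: -156055660/14423 + 10*I*√23/14423 ≈ -10820.0 + 0.0033251*I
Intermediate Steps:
u(a) = √(15 + a)
p(l, P) = -10 (p(l, P) = -(6 + 4) = -1*10 = -10)
(1082 + 1/(-120 + u(-38)))*p(-13, -33) = (1082 + 1/(-120 + √(15 - 38)))*(-10) = (1082 + 1/(-120 + √(-23)))*(-10) = (1082 + 1/(-120 + I*√23))*(-10) = -10820 - 10/(-120 + I*√23)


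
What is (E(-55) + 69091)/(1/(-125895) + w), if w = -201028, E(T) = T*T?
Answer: -9079043820/25308420061 ≈ -0.35874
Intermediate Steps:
E(T) = T**2
(E(-55) + 69091)/(1/(-125895) + w) = ((-55)**2 + 69091)/(1/(-125895) - 201028) = (3025 + 69091)/(-1/125895 - 201028) = 72116/(-25308420061/125895) = 72116*(-125895/25308420061) = -9079043820/25308420061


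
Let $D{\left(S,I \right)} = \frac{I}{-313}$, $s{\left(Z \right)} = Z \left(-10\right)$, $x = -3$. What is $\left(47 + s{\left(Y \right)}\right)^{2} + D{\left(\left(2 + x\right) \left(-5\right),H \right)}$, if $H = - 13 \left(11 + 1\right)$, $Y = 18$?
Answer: $\frac{5536813}{313} \approx 17690.0$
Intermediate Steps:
$s{\left(Z \right)} = - 10 Z$
$H = -156$ ($H = \left(-13\right) 12 = -156$)
$D{\left(S,I \right)} = - \frac{I}{313}$ ($D{\left(S,I \right)} = I \left(- \frac{1}{313}\right) = - \frac{I}{313}$)
$\left(47 + s{\left(Y \right)}\right)^{2} + D{\left(\left(2 + x\right) \left(-5\right),H \right)} = \left(47 - 180\right)^{2} - - \frac{156}{313} = \left(47 - 180\right)^{2} + \frac{156}{313} = \left(-133\right)^{2} + \frac{156}{313} = 17689 + \frac{156}{313} = \frac{5536813}{313}$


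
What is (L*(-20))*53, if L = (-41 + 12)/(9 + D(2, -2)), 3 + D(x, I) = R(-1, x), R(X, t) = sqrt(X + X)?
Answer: 92220/19 - 15370*I*sqrt(2)/19 ≈ 4853.7 - 1144.0*I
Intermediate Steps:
R(X, t) = sqrt(2)*sqrt(X) (R(X, t) = sqrt(2*X) = sqrt(2)*sqrt(X))
D(x, I) = -3 + I*sqrt(2) (D(x, I) = -3 + sqrt(2)*sqrt(-1) = -3 + sqrt(2)*I = -3 + I*sqrt(2))
L = -29/(6 + I*sqrt(2)) (L = (-41 + 12)/(9 + (-3 + I*sqrt(2))) = -29/(6 + I*sqrt(2)) ≈ -4.5789 + 1.0793*I)
(L*(-20))*53 = ((-87/19 + 29*I*sqrt(2)/38)*(-20))*53 = (1740/19 - 290*I*sqrt(2)/19)*53 = 92220/19 - 15370*I*sqrt(2)/19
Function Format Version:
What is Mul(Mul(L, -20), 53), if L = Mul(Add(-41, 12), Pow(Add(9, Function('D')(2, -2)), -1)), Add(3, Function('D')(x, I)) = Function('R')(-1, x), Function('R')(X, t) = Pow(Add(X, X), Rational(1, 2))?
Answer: Add(Rational(92220, 19), Mul(Rational(-15370, 19), I, Pow(2, Rational(1, 2)))) ≈ Add(4853.7, Mul(-1144.0, I))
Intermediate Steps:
Function('R')(X, t) = Mul(Pow(2, Rational(1, 2)), Pow(X, Rational(1, 2))) (Function('R')(X, t) = Pow(Mul(2, X), Rational(1, 2)) = Mul(Pow(2, Rational(1, 2)), Pow(X, Rational(1, 2))))
Function('D')(x, I) = Add(-3, Mul(I, Pow(2, Rational(1, 2)))) (Function('D')(x, I) = Add(-3, Mul(Pow(2, Rational(1, 2)), Pow(-1, Rational(1, 2)))) = Add(-3, Mul(Pow(2, Rational(1, 2)), I)) = Add(-3, Mul(I, Pow(2, Rational(1, 2)))))
L = Mul(-29, Pow(Add(6, Mul(I, Pow(2, Rational(1, 2)))), -1)) (L = Mul(Add(-41, 12), Pow(Add(9, Add(-3, Mul(I, Pow(2, Rational(1, 2))))), -1)) = Mul(-29, Pow(Add(6, Mul(I, Pow(2, Rational(1, 2)))), -1)) ≈ Add(-4.5789, Mul(1.0793, I)))
Mul(Mul(L, -20), 53) = Mul(Mul(Add(Rational(-87, 19), Mul(Rational(29, 38), I, Pow(2, Rational(1, 2)))), -20), 53) = Mul(Add(Rational(1740, 19), Mul(Rational(-290, 19), I, Pow(2, Rational(1, 2)))), 53) = Add(Rational(92220, 19), Mul(Rational(-15370, 19), I, Pow(2, Rational(1, 2))))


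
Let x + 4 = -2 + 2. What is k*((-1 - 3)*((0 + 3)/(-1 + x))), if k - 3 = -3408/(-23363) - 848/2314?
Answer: 901561404/135154955 ≈ 6.6706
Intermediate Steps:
x = -4 (x = -4 + (-2 + 2) = -4 + 0 = -4)
k = 75130117/27030991 (k = 3 + (-3408/(-23363) - 848/2314) = 3 + (-3408*(-1/23363) - 848*1/2314) = 3 + (3408/23363 - 424/1157) = 3 - 5962856/27030991 = 75130117/27030991 ≈ 2.7794)
k*((-1 - 3)*((0 + 3)/(-1 + x))) = 75130117*((-1 - 3)*((0 + 3)/(-1 - 4)))/27030991 = 75130117*(-12/(-5))/27030991 = 75130117*(-12*(-1)/5)/27030991 = 75130117*(-4*(-⅗))/27030991 = (75130117/27030991)*(12/5) = 901561404/135154955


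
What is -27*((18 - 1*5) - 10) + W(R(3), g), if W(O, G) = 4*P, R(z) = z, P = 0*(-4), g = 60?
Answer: -81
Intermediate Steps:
P = 0
W(O, G) = 0 (W(O, G) = 4*0 = 0)
-27*((18 - 1*5) - 10) + W(R(3), g) = -27*((18 - 1*5) - 10) + 0 = -27*((18 - 5) - 10) + 0 = -27*(13 - 10) + 0 = -27*3 + 0 = -81 + 0 = -81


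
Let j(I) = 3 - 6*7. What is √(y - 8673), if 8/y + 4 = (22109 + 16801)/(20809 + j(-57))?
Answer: I*√169282660169/4417 ≈ 93.149*I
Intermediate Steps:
j(I) = -39 (j(I) = 3 - 42 = -39)
y = -16616/4417 (y = 8/(-4 + (22109 + 16801)/(20809 - 39)) = 8/(-4 + 38910/20770) = 8/(-4 + 38910*(1/20770)) = 8/(-4 + 3891/2077) = 8/(-4417/2077) = 8*(-2077/4417) = -16616/4417 ≈ -3.7618)
√(y - 8673) = √(-16616/4417 - 8673) = √(-38325257/4417) = I*√169282660169/4417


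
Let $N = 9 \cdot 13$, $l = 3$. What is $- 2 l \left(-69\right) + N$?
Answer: $531$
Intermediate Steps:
$N = 117$
$- 2 l \left(-69\right) + N = \left(-2\right) 3 \left(-69\right) + 117 = \left(-6\right) \left(-69\right) + 117 = 414 + 117 = 531$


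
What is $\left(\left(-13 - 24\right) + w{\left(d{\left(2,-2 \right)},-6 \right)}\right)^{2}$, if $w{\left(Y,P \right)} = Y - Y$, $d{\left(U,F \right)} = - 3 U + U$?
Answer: $1369$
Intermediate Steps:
$d{\left(U,F \right)} = - 2 U$
$w{\left(Y,P \right)} = 0$
$\left(\left(-13 - 24\right) + w{\left(d{\left(2,-2 \right)},-6 \right)}\right)^{2} = \left(\left(-13 - 24\right) + 0\right)^{2} = \left(-37 + 0\right)^{2} = \left(-37\right)^{2} = 1369$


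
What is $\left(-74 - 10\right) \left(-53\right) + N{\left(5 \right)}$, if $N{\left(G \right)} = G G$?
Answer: $4477$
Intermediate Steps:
$N{\left(G \right)} = G^{2}$
$\left(-74 - 10\right) \left(-53\right) + N{\left(5 \right)} = \left(-74 - 10\right) \left(-53\right) + 5^{2} = \left(-74 - 10\right) \left(-53\right) + 25 = \left(-84\right) \left(-53\right) + 25 = 4452 + 25 = 4477$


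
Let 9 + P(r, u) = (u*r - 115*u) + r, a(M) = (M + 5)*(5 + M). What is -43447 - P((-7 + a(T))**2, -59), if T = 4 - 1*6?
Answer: -49991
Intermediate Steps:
T = -2 (T = 4 - 6 = -2)
a(M) = (5 + M)**2 (a(M) = (5 + M)*(5 + M) = (5 + M)**2)
P(r, u) = -9 + r - 115*u + r*u (P(r, u) = -9 + ((u*r - 115*u) + r) = -9 + ((r*u - 115*u) + r) = -9 + ((-115*u + r*u) + r) = -9 + (r - 115*u + r*u) = -9 + r - 115*u + r*u)
-43447 - P((-7 + a(T))**2, -59) = -43447 - (-9 + (-7 + (5 - 2)**2)**2 - 115*(-59) + (-7 + (5 - 2)**2)**2*(-59)) = -43447 - (-9 + (-7 + 3**2)**2 + 6785 + (-7 + 3**2)**2*(-59)) = -43447 - (-9 + (-7 + 9)**2 + 6785 + (-7 + 9)**2*(-59)) = -43447 - (-9 + 2**2 + 6785 + 2**2*(-59)) = -43447 - (-9 + 4 + 6785 + 4*(-59)) = -43447 - (-9 + 4 + 6785 - 236) = -43447 - 1*6544 = -43447 - 6544 = -49991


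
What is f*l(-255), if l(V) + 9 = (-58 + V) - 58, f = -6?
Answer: 2280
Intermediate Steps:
l(V) = -125 + V (l(V) = -9 + ((-58 + V) - 58) = -9 + (-116 + V) = -125 + V)
f*l(-255) = -6*(-125 - 255) = -6*(-380) = 2280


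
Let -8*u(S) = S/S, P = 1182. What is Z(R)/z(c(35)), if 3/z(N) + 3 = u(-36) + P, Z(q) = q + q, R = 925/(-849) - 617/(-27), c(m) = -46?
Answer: 784121633/45846 ≈ 17103.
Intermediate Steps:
u(S) = -1/8 (u(S) = -S/(8*S) = -1/8*1 = -1/8)
R = 166286/7641 (R = 925*(-1/849) - 617*(-1/27) = -925/849 + 617/27 = 166286/7641 ≈ 21.762)
Z(q) = 2*q
z(N) = 24/9431 (z(N) = 3/(-3 + (-1/8 + 1182)) = 3/(-3 + 9455/8) = 3/(9431/8) = 3*(8/9431) = 24/9431)
Z(R)/z(c(35)) = (2*(166286/7641))/(24/9431) = (332572/7641)*(9431/24) = 784121633/45846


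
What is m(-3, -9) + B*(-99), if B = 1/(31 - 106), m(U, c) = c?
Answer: -192/25 ≈ -7.6800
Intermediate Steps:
B = -1/75 (B = 1/(-75) = -1/75 ≈ -0.013333)
m(-3, -9) + B*(-99) = -9 - 1/75*(-99) = -9 + 33/25 = -192/25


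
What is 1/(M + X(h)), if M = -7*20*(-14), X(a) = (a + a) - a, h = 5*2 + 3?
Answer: 1/1973 ≈ 0.00050684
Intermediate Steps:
h = 13 (h = 10 + 3 = 13)
X(a) = a (X(a) = 2*a - a = a)
M = 1960 (M = -140*(-14) = 1960)
1/(M + X(h)) = 1/(1960 + 13) = 1/1973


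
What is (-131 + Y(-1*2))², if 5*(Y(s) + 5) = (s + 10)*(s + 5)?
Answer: 430336/25 ≈ 17213.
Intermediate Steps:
Y(s) = -5 + (5 + s)*(10 + s)/5 (Y(s) = -5 + ((s + 10)*(s + 5))/5 = -5 + ((10 + s)*(5 + s))/5 = -5 + ((5 + s)*(10 + s))/5 = -5 + (5 + s)*(10 + s)/5)
(-131 + Y(-1*2))² = (-131 + (5 + 3*(-1*2) + (-1*2)²/5))² = (-131 + (5 + 3*(-2) + (⅕)*(-2)²))² = (-131 + (5 - 6 + (⅕)*4))² = (-131 + (5 - 6 + ⅘))² = (-131 - ⅕)² = (-656/5)² = 430336/25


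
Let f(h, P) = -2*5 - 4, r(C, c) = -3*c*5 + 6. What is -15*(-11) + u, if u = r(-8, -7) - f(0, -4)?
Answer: 290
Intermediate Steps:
r(C, c) = 6 - 15*c (r(C, c) = -15*c + 6 = 6 - 15*c)
f(h, P) = -14 (f(h, P) = -10 - 4 = -14)
u = 125 (u = (6 - 15*(-7)) - 1*(-14) = (6 + 105) + 14 = 111 + 14 = 125)
-15*(-11) + u = -15*(-11) + 125 = 165 + 125 = 290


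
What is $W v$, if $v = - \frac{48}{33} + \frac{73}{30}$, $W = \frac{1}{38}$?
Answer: $\frac{17}{660} \approx 0.025758$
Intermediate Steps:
$W = \frac{1}{38} \approx 0.026316$
$v = \frac{323}{330}$ ($v = \left(-48\right) \frac{1}{33} + 73 \cdot \frac{1}{30} = - \frac{16}{11} + \frac{73}{30} = \frac{323}{330} \approx 0.97879$)
$W v = \frac{1}{38} \cdot \frac{323}{330} = \frac{17}{660}$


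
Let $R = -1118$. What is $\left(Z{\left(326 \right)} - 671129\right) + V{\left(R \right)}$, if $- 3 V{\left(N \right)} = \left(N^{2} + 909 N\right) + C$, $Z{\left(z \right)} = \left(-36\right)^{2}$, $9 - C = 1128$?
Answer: $- \frac{2242042}{3} \approx -7.4735 \cdot 10^{5}$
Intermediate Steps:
$C = -1119$ ($C = 9 - 1128 = -1119$)
$Z{\left(z \right)} = 1296$
$V{\left(N \right)} = 373 - 303 N - \frac{N^{2}}{3}$ ($V{\left(N \right)} = - \frac{\left(N^{2} + 909 N\right) - 1119}{3} = - \frac{-1119 + N^{2} + 909 N}{3} = 373 - 303 N - \frac{N^{2}}{3}$)
$\left(Z{\left(326 \right)} - 671129\right) + V{\left(R \right)} = \left(1296 - 671129\right) - \left(-339127 + \frac{1249924}{3}\right) = -669833 + \left(373 + 338754 - \frac{1249924}{3}\right) = -669833 - \frac{232543}{3} = - \frac{2242042}{3}$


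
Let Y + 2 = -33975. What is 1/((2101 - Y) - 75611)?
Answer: -1/39533 ≈ -2.5295e-5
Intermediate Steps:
Y = -33977 (Y = -2 - 33975 = -33977)
1/((2101 - Y) - 75611) = 1/((2101 - 1*(-33977)) - 75611) = 1/((2101 + 33977) - 75611) = 1/(36078 - 75611) = 1/(-39533) = -1/39533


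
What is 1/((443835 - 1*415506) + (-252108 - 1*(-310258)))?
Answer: 1/86479 ≈ 1.1564e-5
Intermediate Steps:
1/((443835 - 1*415506) + (-252108 - 1*(-310258))) = 1/((443835 - 415506) + (-252108 + 310258)) = 1/(28329 + 58150) = 1/86479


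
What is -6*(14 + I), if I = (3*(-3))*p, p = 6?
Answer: 240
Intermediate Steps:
I = -54 (I = (3*(-3))*6 = -9*6 = -54)
-6*(14 + I) = -6*(14 - 54) = -6*(-40) = 240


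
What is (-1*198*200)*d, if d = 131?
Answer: -5187600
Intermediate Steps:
(-1*198*200)*d = (-1*198*200)*131 = -198*200*131 = -39600*131 = -5187600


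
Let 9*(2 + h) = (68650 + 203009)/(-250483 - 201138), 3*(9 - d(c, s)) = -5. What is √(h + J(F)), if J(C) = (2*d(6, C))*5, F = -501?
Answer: √192009072128583/1354863 ≈ 10.227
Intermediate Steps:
d(c, s) = 32/3 (d(c, s) = 9 - ⅓*(-5) = 9 + 5/3 = 32/3)
h = -2800279/1354863 (h = -2 + ((68650 + 203009)/(-250483 - 201138))/9 = -2 + (271659/(-451621))/9 = -2 + (271659*(-1/451621))/9 = -2 + (⅑)*(-271659/451621) = -2 - 90553/1354863 = -2800279/1354863 ≈ -2.0668)
J(C) = 320/3 (J(C) = (2*(32/3))*5 = (64/3)*5 = 320/3)
√(h + J(F)) = √(-2800279/1354863 + 320/3) = √(141718441/1354863) = √192009072128583/1354863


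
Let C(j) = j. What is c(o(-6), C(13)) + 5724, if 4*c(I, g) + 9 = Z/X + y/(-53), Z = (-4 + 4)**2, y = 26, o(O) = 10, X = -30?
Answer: 1212985/212 ≈ 5721.6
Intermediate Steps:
Z = 0 (Z = 0**2 = 0)
c(I, g) = -503/212 (c(I, g) = -9/4 + (0/(-30) + 26/(-53))/4 = -9/4 + (0*(-1/30) + 26*(-1/53))/4 = -9/4 + (0 - 26/53)/4 = -9/4 + (1/4)*(-26/53) = -9/4 - 13/106 = -503/212)
c(o(-6), C(13)) + 5724 = -503/212 + 5724 = 1212985/212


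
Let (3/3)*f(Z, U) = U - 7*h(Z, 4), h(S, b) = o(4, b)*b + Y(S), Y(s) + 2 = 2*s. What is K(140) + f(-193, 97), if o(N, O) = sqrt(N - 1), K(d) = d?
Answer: 2953 - 28*sqrt(3) ≈ 2904.5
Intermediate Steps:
Y(s) = -2 + 2*s
o(N, O) = sqrt(-1 + N)
h(S, b) = -2 + 2*S + b*sqrt(3) (h(S, b) = sqrt(-1 + 4)*b + (-2 + 2*S) = sqrt(3)*b + (-2 + 2*S) = b*sqrt(3) + (-2 + 2*S) = -2 + 2*S + b*sqrt(3))
f(Z, U) = 14 + U - 28*sqrt(3) - 14*Z (f(Z, U) = U - 7*(-2 + 2*Z + 4*sqrt(3)) = U + (14 - 28*sqrt(3) - 14*Z) = 14 + U - 28*sqrt(3) - 14*Z)
K(140) + f(-193, 97) = 140 + (14 + 97 - 28*sqrt(3) - 14*(-193)) = 140 + (14 + 97 - 28*sqrt(3) + 2702) = 140 + (2813 - 28*sqrt(3)) = 2953 - 28*sqrt(3)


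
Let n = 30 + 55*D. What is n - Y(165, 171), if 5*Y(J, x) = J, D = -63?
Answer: -3468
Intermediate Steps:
Y(J, x) = J/5
n = -3435 (n = 30 + 55*(-63) = 30 - 3465 = -3435)
n - Y(165, 171) = -3435 - 165/5 = -3435 - 1*33 = -3435 - 33 = -3468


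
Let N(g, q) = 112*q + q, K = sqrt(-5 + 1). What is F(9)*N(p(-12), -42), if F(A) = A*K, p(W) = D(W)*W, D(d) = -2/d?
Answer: -85428*I ≈ -85428.0*I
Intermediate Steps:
K = 2*I (K = sqrt(-4) = 2*I ≈ 2.0*I)
p(W) = -2 (p(W) = (-2/W)*W = -2)
N(g, q) = 113*q
F(A) = 2*I*A (F(A) = A*(2*I) = 2*I*A)
F(9)*N(p(-12), -42) = (2*I*9)*(113*(-42)) = (18*I)*(-4746) = -85428*I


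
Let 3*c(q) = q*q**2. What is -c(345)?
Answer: -13687875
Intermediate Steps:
c(q) = q**3/3 (c(q) = (q*q**2)/3 = q**3/3)
-c(345) = -345**3/3 = -41063625/3 = -1*13687875 = -13687875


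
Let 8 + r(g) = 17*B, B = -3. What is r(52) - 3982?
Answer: -4041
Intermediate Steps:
r(g) = -59 (r(g) = -8 + 17*(-3) = -8 - 51 = -59)
r(52) - 3982 = -59 - 3982 = -4041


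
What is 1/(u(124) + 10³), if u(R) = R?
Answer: 1/1124 ≈ 0.00088968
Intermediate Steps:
1/(u(124) + 10³) = 1/(124 + 10³) = 1/(124 + 1000) = 1/1124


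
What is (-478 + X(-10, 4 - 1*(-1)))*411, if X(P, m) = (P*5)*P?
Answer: 9042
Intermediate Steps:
X(P, m) = 5*P**2 (X(P, m) = (5*P)*P = 5*P**2)
(-478 + X(-10, 4 - 1*(-1)))*411 = (-478 + 5*(-10)**2)*411 = (-478 + 5*100)*411 = (-478 + 500)*411 = 22*411 = 9042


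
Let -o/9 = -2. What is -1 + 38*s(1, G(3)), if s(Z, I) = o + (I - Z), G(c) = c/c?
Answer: 683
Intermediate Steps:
o = 18 (o = -9*(-2) = 18)
G(c) = 1
s(Z, I) = 18 + I - Z (s(Z, I) = 18 + (I - Z) = 18 + I - Z)
-1 + 38*s(1, G(3)) = -1 + 38*(18 + 1 - 1*1) = -1 + 38*(18 + 1 - 1) = -1 + 38*18 = -1 + 684 = 683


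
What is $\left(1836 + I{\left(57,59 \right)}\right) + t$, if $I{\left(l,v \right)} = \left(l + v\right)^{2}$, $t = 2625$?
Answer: $17917$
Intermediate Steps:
$\left(1836 + I{\left(57,59 \right)}\right) + t = \left(1836 + \left(57 + 59\right)^{2}\right) + 2625 = \left(1836 + 116^{2}\right) + 2625 = \left(1836 + 13456\right) + 2625 = 15292 + 2625 = 17917$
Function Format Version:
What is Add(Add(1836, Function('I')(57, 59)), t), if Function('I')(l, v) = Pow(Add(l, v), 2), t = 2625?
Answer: 17917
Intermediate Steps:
Add(Add(1836, Function('I')(57, 59)), t) = Add(Add(1836, Pow(Add(57, 59), 2)), 2625) = Add(Add(1836, Pow(116, 2)), 2625) = Add(Add(1836, 13456), 2625) = Add(15292, 2625) = 17917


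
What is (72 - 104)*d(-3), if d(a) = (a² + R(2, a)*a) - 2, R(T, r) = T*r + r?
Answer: -1088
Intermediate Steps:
R(T, r) = r + T*r
d(a) = -2 + 4*a² (d(a) = (a² + (a*(1 + 2))*a) - 2 = (a² + (a*3)*a) - 2 = (a² + (3*a)*a) - 2 = (a² + 3*a²) - 2 = 4*a² - 2 = -2 + 4*a²)
(72 - 104)*d(-3) = (72 - 104)*(-2 + 4*(-3)²) = -32*(-2 + 4*9) = -32*(-2 + 36) = -32*34 = -1088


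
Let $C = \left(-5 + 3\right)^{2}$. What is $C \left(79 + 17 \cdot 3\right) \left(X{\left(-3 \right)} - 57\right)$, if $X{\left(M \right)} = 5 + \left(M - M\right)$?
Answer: $-27040$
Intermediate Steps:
$X{\left(M \right)} = 5$ ($X{\left(M \right)} = 5 + 0 = 5$)
$C = 4$ ($C = \left(-2\right)^{2} = 4$)
$C \left(79 + 17 \cdot 3\right) \left(X{\left(-3 \right)} - 57\right) = 4 \left(79 + 17 \cdot 3\right) \left(5 - 57\right) = 4 \left(79 + 51\right) \left(-52\right) = 4 \cdot 130 \left(-52\right) = 4 \left(-6760\right) = -27040$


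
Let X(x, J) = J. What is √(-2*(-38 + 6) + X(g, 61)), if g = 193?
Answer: 5*√5 ≈ 11.180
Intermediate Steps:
√(-2*(-38 + 6) + X(g, 61)) = √(-2*(-38 + 6) + 61) = √(-2*(-32) + 61) = √(64 + 61) = √125 = 5*√5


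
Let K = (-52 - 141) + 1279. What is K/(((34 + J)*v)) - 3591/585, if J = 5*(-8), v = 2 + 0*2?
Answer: -12563/130 ≈ -96.638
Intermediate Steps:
v = 2 (v = 2 + 0 = 2)
K = 1086 (K = -193 + 1279 = 1086)
J = -40
K/(((34 + J)*v)) - 3591/585 = 1086/(((34 - 40)*2)) - 3591/585 = 1086/((-6*2)) - 3591*1/585 = 1086/(-12) - 399/65 = 1086*(-1/12) - 399/65 = -181/2 - 399/65 = -12563/130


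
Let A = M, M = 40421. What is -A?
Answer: -40421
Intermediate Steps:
A = 40421
-A = -1*40421 = -40421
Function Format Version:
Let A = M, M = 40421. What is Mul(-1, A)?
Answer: -40421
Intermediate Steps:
A = 40421
Mul(-1, A) = Mul(-1, 40421) = -40421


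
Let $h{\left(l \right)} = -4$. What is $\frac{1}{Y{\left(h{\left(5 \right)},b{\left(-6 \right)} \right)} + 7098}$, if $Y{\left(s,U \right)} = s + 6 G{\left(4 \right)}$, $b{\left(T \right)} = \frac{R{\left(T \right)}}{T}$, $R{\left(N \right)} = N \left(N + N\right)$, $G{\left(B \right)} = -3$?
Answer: $\frac{1}{7076} \approx 0.00014132$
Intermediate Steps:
$R{\left(N \right)} = 2 N^{2}$ ($R{\left(N \right)} = N 2 N = 2 N^{2}$)
$b{\left(T \right)} = 2 T$ ($b{\left(T \right)} = \frac{2 T^{2}}{T} = 2 T$)
$Y{\left(s,U \right)} = -18 + s$ ($Y{\left(s,U \right)} = s + 6 \left(-3\right) = s - 18 = -18 + s$)
$\frac{1}{Y{\left(h{\left(5 \right)},b{\left(-6 \right)} \right)} + 7098} = \frac{1}{\left(-18 - 4\right) + 7098} = \frac{1}{-22 + 7098} = \frac{1}{7076}$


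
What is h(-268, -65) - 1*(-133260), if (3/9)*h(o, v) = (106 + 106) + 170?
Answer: 134406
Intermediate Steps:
h(o, v) = 1146 (h(o, v) = 3*((106 + 106) + 170) = 3*(212 + 170) = 3*382 = 1146)
h(-268, -65) - 1*(-133260) = 1146 - 1*(-133260) = 1146 + 133260 = 134406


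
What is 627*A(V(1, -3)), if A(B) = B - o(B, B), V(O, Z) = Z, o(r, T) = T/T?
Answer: -2508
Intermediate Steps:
o(r, T) = 1
A(B) = -1 + B (A(B) = B - 1*1 = B - 1 = -1 + B)
627*A(V(1, -3)) = 627*(-1 - 3) = 627*(-4) = -2508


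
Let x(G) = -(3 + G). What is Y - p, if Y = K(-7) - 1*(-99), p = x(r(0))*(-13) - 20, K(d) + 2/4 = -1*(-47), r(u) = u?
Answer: 253/2 ≈ 126.50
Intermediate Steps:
x(G) = -3 - G
K(d) = 93/2 (K(d) = -1/2 - 1*(-47) = -1/2 + 47 = 93/2)
p = 19 (p = (-3 - 1*0)*(-13) - 20 = (-3 + 0)*(-13) - 20 = -3*(-13) - 20 = 39 - 20 = 19)
Y = 291/2 (Y = 93/2 - 1*(-99) = 93/2 + 99 = 291/2 ≈ 145.50)
Y - p = 291/2 - 1*19 = 291/2 - 19 = 253/2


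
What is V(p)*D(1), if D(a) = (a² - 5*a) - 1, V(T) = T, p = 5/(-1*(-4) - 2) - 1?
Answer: -15/2 ≈ -7.5000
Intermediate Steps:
p = 3/2 (p = 5/(4 - 2) - 1 = 5/2 - 1 = 3/2 ≈ 1.5000)
D(a) = -1 + a² - 5*a
V(p)*D(1) = 3*(-1 + 1² - 5*1)/2 = 3*(-1 + 1 - 5)/2 = (3/2)*(-5) = -15/2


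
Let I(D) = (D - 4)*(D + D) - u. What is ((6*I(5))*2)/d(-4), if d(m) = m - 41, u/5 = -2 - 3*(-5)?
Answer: 44/3 ≈ 14.667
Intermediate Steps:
u = 65 (u = 5*(-2 - 3*(-5)) = 5*(-2 + 15) = 5*13 = 65)
I(D) = -65 + 2*D*(-4 + D) (I(D) = (D - 4)*(D + D) - 1*65 = (-4 + D)*(2*D) - 65 = 2*D*(-4 + D) - 65 = -65 + 2*D*(-4 + D))
d(m) = -41 + m
((6*I(5))*2)/d(-4) = ((6*(-65 - 8*5 + 2*5²))*2)/(-41 - 4) = ((6*(-65 - 40 + 2*25))*2)/(-45) = ((6*(-65 - 40 + 50))*2)*(-1/45) = ((6*(-55))*2)*(-1/45) = -330*2*(-1/45) = -660*(-1/45) = 44/3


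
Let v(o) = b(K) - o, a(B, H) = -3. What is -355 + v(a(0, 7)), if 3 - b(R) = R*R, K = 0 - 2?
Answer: -353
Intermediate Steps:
K = -2
b(R) = 3 - R² (b(R) = 3 - R*R = 3 - R²)
v(o) = -1 - o (v(o) = (3 - 1*(-2)²) - o = (3 - 1*4) - o = (3 - 4) - o = -1 - o)
-355 + v(a(0, 7)) = -355 + (-1 - 1*(-3)) = -355 + (-1 + 3) = -355 + 2 = -353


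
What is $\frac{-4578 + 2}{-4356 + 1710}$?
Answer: $\frac{2288}{1323} \approx 1.7294$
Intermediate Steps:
$\frac{-4578 + 2}{-4356 + 1710} = - \frac{4576}{-2646} = \left(-4576\right) \left(- \frac{1}{2646}\right) = \frac{2288}{1323}$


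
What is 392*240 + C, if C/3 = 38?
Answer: 94194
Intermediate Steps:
C = 114 (C = 3*38 = 114)
392*240 + C = 392*240 + 114 = 94080 + 114 = 94194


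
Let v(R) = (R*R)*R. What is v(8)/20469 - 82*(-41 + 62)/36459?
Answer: -1842290/82919919 ≈ -0.022218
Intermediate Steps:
v(R) = R³ (v(R) = R²*R = R³)
v(8)/20469 - 82*(-41 + 62)/36459 = 8³/20469 - 82*(-41 + 62)/36459 = 512*(1/20469) - 82*21*(1/36459) = 512/20469 - 1722*1/36459 = 512/20469 - 574/12153 = -1842290/82919919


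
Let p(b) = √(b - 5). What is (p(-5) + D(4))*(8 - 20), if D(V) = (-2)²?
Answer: -48 - 12*I*√10 ≈ -48.0 - 37.947*I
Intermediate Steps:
D(V) = 4
p(b) = √(-5 + b)
(p(-5) + D(4))*(8 - 20) = (√(-5 - 5) + 4)*(8 - 20) = (√(-10) + 4)*(-12) = (I*√10 + 4)*(-12) = (4 + I*√10)*(-12) = -48 - 12*I*√10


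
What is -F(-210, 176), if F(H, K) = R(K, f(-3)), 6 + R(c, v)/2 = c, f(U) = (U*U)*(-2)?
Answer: -340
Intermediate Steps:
f(U) = -2*U² (f(U) = U²*(-2) = -2*U²)
R(c, v) = -12 + 2*c
F(H, K) = -12 + 2*K
-F(-210, 176) = -(-12 + 2*176) = -(-12 + 352) = -1*340 = -340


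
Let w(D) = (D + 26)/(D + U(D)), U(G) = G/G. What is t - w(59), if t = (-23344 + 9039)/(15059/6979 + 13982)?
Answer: -2857137569/1171145244 ≈ -2.4396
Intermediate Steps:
U(G) = 1
w(D) = (26 + D)/(1 + D) (w(D) = (D + 26)/(D + 1) = (26 + D)/(1 + D))
t = -99834595/97595437 (t = -14305/(15059*(1/6979) + 13982) = -14305/(15059/6979 + 13982) = -14305/97595437/6979 = -14305*6979/97595437 = -99834595/97595437 ≈ -1.0229)
t - w(59) = -99834595/97595437 - (26 + 59)/(1 + 59) = -99834595/97595437 - 85/60 = -99834595/97595437 - 1*17/12 = -99834595/97595437 - 17/12 = -2857137569/1171145244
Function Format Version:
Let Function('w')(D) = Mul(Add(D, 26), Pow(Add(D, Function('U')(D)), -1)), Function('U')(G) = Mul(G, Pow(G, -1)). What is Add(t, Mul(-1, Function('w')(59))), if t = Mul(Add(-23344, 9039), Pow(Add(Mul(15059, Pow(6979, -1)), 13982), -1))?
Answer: Rational(-2857137569, 1171145244) ≈ -2.4396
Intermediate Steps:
Function('U')(G) = 1
Function('w')(D) = Mul(Pow(Add(1, D), -1), Add(26, D)) (Function('w')(D) = Mul(Add(D, 26), Pow(Add(D, 1), -1)) = Mul(Add(26, D), Pow(Add(1, D), -1)) = Mul(Pow(Add(1, D), -1), Add(26, D)))
t = Rational(-99834595, 97595437) (t = Mul(-14305, Pow(Add(Mul(15059, Rational(1, 6979)), 13982), -1)) = Mul(-14305, Pow(Add(Rational(15059, 6979), 13982), -1)) = Mul(-14305, Pow(Rational(97595437, 6979), -1)) = Mul(-14305, Rational(6979, 97595437)) = Rational(-99834595, 97595437) ≈ -1.0229)
Add(t, Mul(-1, Function('w')(59))) = Add(Rational(-99834595, 97595437), Mul(-1, Mul(Pow(Add(1, 59), -1), Add(26, 59)))) = Add(Rational(-99834595, 97595437), Mul(-1, Mul(Pow(60, -1), 85))) = Add(Rational(-99834595, 97595437), Mul(-1, Mul(Rational(1, 60), 85))) = Add(Rational(-99834595, 97595437), Mul(-1, Rational(17, 12))) = Add(Rational(-99834595, 97595437), Rational(-17, 12)) = Rational(-2857137569, 1171145244)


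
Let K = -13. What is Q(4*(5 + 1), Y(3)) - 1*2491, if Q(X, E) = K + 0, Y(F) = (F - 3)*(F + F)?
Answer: -2504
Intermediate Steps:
Y(F) = 2*F*(-3 + F) (Y(F) = (-3 + F)*(2*F) = 2*F*(-3 + F))
Q(X, E) = -13 (Q(X, E) = -13 + 0 = -13)
Q(4*(5 + 1), Y(3)) - 1*2491 = -13 - 1*2491 = -13 - 2491 = -2504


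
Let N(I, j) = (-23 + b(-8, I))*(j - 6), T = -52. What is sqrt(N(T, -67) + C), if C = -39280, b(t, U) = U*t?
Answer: I*sqrt(67969) ≈ 260.71*I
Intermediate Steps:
N(I, j) = (-23 - 8*I)*(-6 + j) (N(I, j) = (-23 + I*(-8))*(j - 6) = (-23 - 8*I)*(-6 + j))
sqrt(N(T, -67) + C) = sqrt((138 - 23*(-67) + 48*(-52) - 8*(-52)*(-67)) - 39280) = sqrt((138 + 1541 - 2496 - 27872) - 39280) = sqrt(-28689 - 39280) = sqrt(-67969) = I*sqrt(67969)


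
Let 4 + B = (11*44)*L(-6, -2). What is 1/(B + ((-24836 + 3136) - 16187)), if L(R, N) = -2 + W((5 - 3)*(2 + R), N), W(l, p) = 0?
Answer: -1/38859 ≈ -2.5734e-5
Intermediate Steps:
L(R, N) = -2 (L(R, N) = -2 + 0 = -2)
B = -972 (B = -4 + (11*44)*(-2) = -4 + 484*(-2) = -4 - 968 = -972)
1/(B + ((-24836 + 3136) - 16187)) = 1/(-972 + ((-24836 + 3136) - 16187)) = 1/(-972 + (-21700 - 16187)) = 1/(-972 - 37887) = 1/(-38859) = -1/38859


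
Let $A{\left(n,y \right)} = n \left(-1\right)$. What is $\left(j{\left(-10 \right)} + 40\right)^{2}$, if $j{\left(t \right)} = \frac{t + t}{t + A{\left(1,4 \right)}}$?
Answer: $\frac{211600}{121} \approx 1748.8$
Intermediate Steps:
$A{\left(n,y \right)} = - n$
$j{\left(t \right)} = \frac{2 t}{-1 + t}$ ($j{\left(t \right)} = \frac{t + t}{t - 1} = \frac{2 t}{t - 1} = \frac{2 t}{-1 + t}$)
$\left(j{\left(-10 \right)} + 40\right)^{2} = \left(2 \left(-10\right) \frac{1}{-1 - 10} + 40\right)^{2} = \left(2 \left(-10\right) \frac{1}{-11} + 40\right)^{2} = \left(2 \left(-10\right) \left(- \frac{1}{11}\right) + 40\right)^{2} = \left(\frac{20}{11} + 40\right)^{2} = \left(\frac{460}{11}\right)^{2} = \frac{211600}{121}$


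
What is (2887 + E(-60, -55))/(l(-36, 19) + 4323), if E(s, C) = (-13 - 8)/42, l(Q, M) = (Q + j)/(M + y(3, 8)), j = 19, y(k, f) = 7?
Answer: 75049/112381 ≈ 0.66781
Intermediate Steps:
l(Q, M) = (19 + Q)/(7 + M) (l(Q, M) = (Q + 19)/(M + 7) = (19 + Q)/(7 + M))
E(s, C) = -½ (E(s, C) = -21*1/42 = -½)
(2887 + E(-60, -55))/(l(-36, 19) + 4323) = (2887 - ½)/((19 - 36)/(7 + 19) + 4323) = 5773/(2*(-17/26 + 4323)) = 5773/(2*(112381/26)) = (5773/2)*(26/112381) = 75049/112381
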